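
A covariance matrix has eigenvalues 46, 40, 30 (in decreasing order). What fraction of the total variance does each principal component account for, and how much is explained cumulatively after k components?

Step 1 — total variance = trace(Sigma) = Σ λ_i = 46 + 40 + 30 = 116.

Step 2 — fraction explained by component i = λ_i / Σ λ:
  PC1: 46/116 = 0.3966
  PC2: 40/116 = 0.3448
  PC3: 30/116 = 0.2586

Step 3 — cumulative fraction after k components = (λ_1 + ... + λ_k) / Σ λ:
  k = 1: 46/116 = 0.3966
  k = 2: (46 + 40)/116 = 86/116 = 0.7414
  k = 3: (46 + 40 + 30)/116 = 116/116 = 1

Summary (fraction, with percent):

explained: PC1 0.3966 (39.66%), PC2 0.3448 (34.48%), PC3 0.2586 (25.86%);  cumulative: 0.3966, 0.7414, 1


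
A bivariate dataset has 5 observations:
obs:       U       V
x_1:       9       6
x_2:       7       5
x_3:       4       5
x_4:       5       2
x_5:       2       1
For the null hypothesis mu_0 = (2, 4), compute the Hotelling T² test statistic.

Step 1 — sample mean vector:
  mean(U) = (9 + 7 + 4 + 5 + 2) / 5 = 27/5 = 5.4
  mean(V) = (6 + 5 + 5 + 2 + 1) / 5 = 19/5 = 3.8
  x̄ = (5.4, 3.8),  deviation x̄ - mu_0 = (5.4, 3.8) - (2, 4) = (3.4, -0.2).

Step 2 — sample covariance matrix, S[i,j] = (1/(n-1)) · Σ_k (x_{k,i} - mean_i) · (x_{k,j} - mean_j), divisor n-1 = 4:
  S[U,U] = ((3.6)·(3.6) + (1.6)·(1.6) + (-1.4)·(-1.4) + (-0.4)·(-0.4) + (-3.4)·(-3.4)) / 4 = 29.2/4 = 7.3
  S[U,V] = ((3.6)·(2.2) + (1.6)·(1.2) + (-1.4)·(1.2) + (-0.4)·(-1.8) + (-3.4)·(-2.8)) / 4 = 18.4/4 = 4.6
  S[V,V] = ((2.2)·(2.2) + (1.2)·(1.2) + (1.2)·(1.2) + (-1.8)·(-1.8) + (-2.8)·(-2.8)) / 4 = 18.8/4 = 4.7
  S = [[7.3, 4.6],
 [4.6, 4.7]].

Step 3 — invert S. det(S) = 7.3·4.7 - (4.6)² = 13.15.
  S^{-1} = (1/det) · [[d, -b], [-b, a]] = [[0.3574, -0.3498],
 [-0.3498, 0.5551]].

Step 4 — quadratic form (x̄ - mu_0)^T · S^{-1} · (x̄ - mu_0):
  S^{-1} · (x̄ - mu_0) = (1.2852, -1.3004),
  (x̄ - mu_0)^T · [...] = (3.4)·(1.2852) + (-0.2)·(-1.3004) = 4.6297.

Step 5 — scale by n: T² = 5 · 4.6297 = 23.1483.

T² ≈ 23.1483


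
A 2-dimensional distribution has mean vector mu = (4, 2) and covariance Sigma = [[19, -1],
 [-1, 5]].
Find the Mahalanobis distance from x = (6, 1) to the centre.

Step 1 — centre the observation: (x - mu) = (2, -1).

Step 2 — invert Sigma. det(Sigma) = 19·5 - (-1)² = 94.
  Sigma^{-1} = (1/det) · [[d, -b], [-b, a]] = [[0.0532, 0.0106],
 [0.0106, 0.2021]].

Step 3 — form the quadratic (x - mu)^T · Sigma^{-1} · (x - mu):
  Sigma^{-1} · (x - mu) = (0.0957, -0.1809).
  (x - mu)^T · [Sigma^{-1} · (x - mu)] = (2)·(0.0957) + (-1)·(-0.1809) = 0.3723.

Step 4 — take square root: d = √(0.3723) ≈ 0.6102.

d(x, mu) = √(0.3723) ≈ 0.6102


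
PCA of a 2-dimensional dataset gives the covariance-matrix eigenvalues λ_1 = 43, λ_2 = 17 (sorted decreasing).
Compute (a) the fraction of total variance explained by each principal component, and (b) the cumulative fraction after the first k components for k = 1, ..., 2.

Step 1 — total variance = trace(Sigma) = Σ λ_i = 43 + 17 = 60.

Step 2 — fraction explained by component i = λ_i / Σ λ:
  PC1: 43/60 = 0.7167
  PC2: 17/60 = 0.2833

Step 3 — cumulative fraction after k components = (λ_1 + ... + λ_k) / Σ λ:
  k = 1: 43/60 = 0.7167
  k = 2: (43 + 17)/60 = 60/60 = 1

Summary (fraction, with percent):

explained: PC1 0.7167 (71.67%), PC2 0.2833 (28.33%);  cumulative: 0.7167, 1


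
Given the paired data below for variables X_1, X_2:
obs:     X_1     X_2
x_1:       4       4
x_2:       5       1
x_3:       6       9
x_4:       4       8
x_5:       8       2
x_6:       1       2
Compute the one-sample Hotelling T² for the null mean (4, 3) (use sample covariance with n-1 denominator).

Step 1 — sample mean vector:
  mean(X_1) = (4 + 5 + 6 + 4 + 8 + 1) / 6 = 28/6 = 4.6667
  mean(X_2) = (4 + 1 + 9 + 8 + 2 + 2) / 6 = 26/6 = 4.3333
  x̄ = (4.6667, 4.3333),  deviation x̄ - mu_0 = (4.6667, 4.3333) - (4, 3) = (0.6667, 1.3333).

Step 2 — sample covariance matrix, S[i,j] = (1/(n-1)) · Σ_k (x_{k,i} - mean_i) · (x_{k,j} - mean_j), divisor n-1 = 5:
  S[X_1,X_1] = ((-0.6667)·(-0.6667) + (0.3333)·(0.3333) + (1.3333)·(1.3333) + (-0.6667)·(-0.6667) + (3.3333)·(3.3333) + (-3.6667)·(-3.6667)) / 5 = 27.3333/5 = 5.4667
  S[X_1,X_2] = ((-0.6667)·(-0.3333) + (0.3333)·(-3.3333) + (1.3333)·(4.6667) + (-0.6667)·(3.6667) + (3.3333)·(-2.3333) + (-3.6667)·(-2.3333)) / 5 = 3.6667/5 = 0.7333
  S[X_2,X_2] = ((-0.3333)·(-0.3333) + (-3.3333)·(-3.3333) + (4.6667)·(4.6667) + (3.6667)·(3.6667) + (-2.3333)·(-2.3333) + (-2.3333)·(-2.3333)) / 5 = 57.3333/5 = 11.4667
  S = [[5.4667, 0.7333],
 [0.7333, 11.4667]].

Step 3 — invert S. det(S) = 5.4667·11.4667 - (0.7333)² = 62.1467.
  S^{-1} = (1/det) · [[d, -b], [-b, a]] = [[0.1845, -0.0118],
 [-0.0118, 0.088]].

Step 4 — quadratic form (x̄ - mu_0)^T · S^{-1} · (x̄ - mu_0):
  S^{-1} · (x̄ - mu_0) = (0.1073, 0.1094),
  (x̄ - mu_0)^T · [...] = (0.6667)·(0.1073) + (1.3333)·(0.1094) = 0.2174.

Step 5 — scale by n: T² = 6 · 0.2174 = 1.3044.

T² ≈ 1.3044


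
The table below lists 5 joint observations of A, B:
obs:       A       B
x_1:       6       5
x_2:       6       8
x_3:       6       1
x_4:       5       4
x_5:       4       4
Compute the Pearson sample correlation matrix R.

Step 1 — column means:
  mean(A) = (6 + 6 + 6 + 5 + 4) / 5 = 27/5 = 5.4
  mean(B) = (5 + 8 + 1 + 4 + 4) / 5 = 22/5 = 4.4

Step 2 — sample variances and covariances s[i,j] = (1/(n-1)) · Σ_k (x_{k,i} - mean_i) · (x_{k,j} - mean_j), with n-1 = 4:
  s[A,A] = ((0.6)·(0.6) + (0.6)·(0.6) + (0.6)·(0.6) + (-0.4)·(-0.4) + (-1.4)·(-1.4)) / 4 = 3.2/4 = 0.8
  s[A,B] = ((0.6)·(0.6) + (0.6)·(3.6) + (0.6)·(-3.4) + (-0.4)·(-0.4) + (-1.4)·(-0.4)) / 4 = 1.2/4 = 0.3
  s[B,B] = ((0.6)·(0.6) + (3.6)·(3.6) + (-3.4)·(-3.4) + (-0.4)·(-0.4) + (-0.4)·(-0.4)) / 4 = 25.2/4 = 6.3
  Sample standard deviations s_i = √(s[i,i]):
  s(A) = √(0.8) = 0.8944
  s(B) = √(6.3) = 2.51

Step 3 — r_{ij} = s_{ij} / (s_i · s_j):
  r[A,A] = 1 (diagonal).
  r[A,B] = 0.3 / (0.8944 · 2.51) = 0.3 / 2.245 = 0.1336
  r[B,B] = 1 (diagonal).

R is symmetric with unit diagonal. Assembling:

R = [[1, 0.1336],
 [0.1336, 1]]


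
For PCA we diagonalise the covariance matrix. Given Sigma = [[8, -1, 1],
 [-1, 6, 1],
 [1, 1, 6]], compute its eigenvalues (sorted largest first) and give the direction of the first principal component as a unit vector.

Step 1 — characteristic polynomial p(λ) = det(λI - Sigma) = λ³ - tr·λ² + c_1·λ - det, where tr = trace, c_1 = sum of the principal 2×2 minors, det = det(Sigma):
  tr = 8 + 6 + 6 = 20,
  c_1 = (8·6 - (-1)²) + (8·6 - (1)²) + (6·6 - (1)²) = 47 + 47 + 35 = 129,
  det = 8·(6·6 - (1)²) - (-1)·((-1)·6 - (1)·(1)) + (1)·((-1)·(1) - 6·(1)) = 8·(35) - (-1)·(-7) + (1)·(-7) = 266.
  So p(λ) = λ³ - 20λ² + 129λ - 266.
Step 2 — look for an integer root (rational root theorem: any rational root is an integer divisor of 266). Testing λ = 7:
  p(7) = 343 - 980 + 903 - 266 = 0  ✓
  Dividing out (λ - 7): p(λ) = (λ - 7)(λ² - 13λ + 38).
Step 3 — remaining eigenvalues from the quadratic λ² - 13λ + 38 = 0:
  Δ = 13² - 4·38 = 169 - 152 = 17,  λ = (13 ± √17)/2 = (13 ± 4.1231)/2 ≈ 8.5616 or 4.4384.
  Sorted: λ_1 = 8.5616,  λ_2 = 7,  λ_3 = 4.4384  (check: sum = 20 = tr ✓).

Step 4 — unit eigenvector for λ_1 ≈ 8.5616: v spans the null space of (Sigma - λ_1 I), whose rows are
  r_1 = (-0.5616, -1, 1),  r_2 = (-1, -2.5616, 1),  r_3 = (1, 1, -2.5616).
  v is orthogonal to every row, so take v ∝ r_1 × r_2 = ((-1)·(1) - (1)·(-2.5616), (1)·(-1) - (-0.5616)·(1), (-0.5616)·(-2.5616) - (-1)·(-1)) ≈ (1.5616, -0.4384, 0.4384).
  Let u = (1.5616, -0.4384, 0.4384).
  ||u|| = √((1.5616)² + (-0.4384)² + (0.4384)²) = √(2.8229) ≈ 1.6802,  v_1 = u/||u|| ≈ (0.9294, -0.261, 0.261) (||v_1|| = 1).

λ_1 = 8.5616,  λ_2 = 7,  λ_3 = 4.4384;  v_1 ≈ (0.9294, -0.261, 0.261)


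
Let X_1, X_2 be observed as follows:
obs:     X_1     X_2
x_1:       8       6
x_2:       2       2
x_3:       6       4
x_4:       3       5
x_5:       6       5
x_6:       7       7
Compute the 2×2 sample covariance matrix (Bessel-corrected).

Step 1 — column means:
  mean(X_1) = (8 + 2 + 6 + 3 + 6 + 7) / 6 = 32/6 = 5.3333
  mean(X_2) = (6 + 2 + 4 + 5 + 5 + 7) / 6 = 29/6 = 4.8333

Step 2 — sample covariance S[i,j] = (1/(n-1)) · Σ_k (x_{k,i} - mean_i) · (x_{k,j} - mean_j), with n-1 = 5.
  S[X_1,X_1] = ((2.6667)·(2.6667) + (-3.3333)·(-3.3333) + (0.6667)·(0.6667) + (-2.3333)·(-2.3333) + (0.6667)·(0.6667) + (1.6667)·(1.6667)) / 5 = 27.3333/5 = 5.4667
  S[X_1,X_2] = ((2.6667)·(1.1667) + (-3.3333)·(-2.8333) + (0.6667)·(-0.8333) + (-2.3333)·(0.1667) + (0.6667)·(0.1667) + (1.6667)·(2.1667)) / 5 = 15.3333/5 = 3.0667
  S[X_2,X_2] = ((1.1667)·(1.1667) + (-2.8333)·(-2.8333) + (-0.8333)·(-0.8333) + (0.1667)·(0.1667) + (0.1667)·(0.1667) + (2.1667)·(2.1667)) / 5 = 14.8333/5 = 2.9667

S is symmetric (S[j,i] = S[i,j]). Assembling:

S = [[5.4667, 3.0667],
 [3.0667, 2.9667]]


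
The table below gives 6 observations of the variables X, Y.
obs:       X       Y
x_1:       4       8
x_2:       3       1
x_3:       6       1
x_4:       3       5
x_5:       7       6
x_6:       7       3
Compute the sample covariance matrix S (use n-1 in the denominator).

Step 1 — column means:
  mean(X) = (4 + 3 + 6 + 3 + 7 + 7) / 6 = 30/6 = 5
  mean(Y) = (8 + 1 + 1 + 5 + 6 + 3) / 6 = 24/6 = 4

Step 2 — sample covariance S[i,j] = (1/(n-1)) · Σ_k (x_{k,i} - mean_i) · (x_{k,j} - mean_j), with n-1 = 5.
  S[X,X] = ((-1)·(-1) + (-2)·(-2) + (1)·(1) + (-2)·(-2) + (2)·(2) + (2)·(2)) / 5 = 18/5 = 3.6
  S[X,Y] = ((-1)·(4) + (-2)·(-3) + (1)·(-3) + (-2)·(1) + (2)·(2) + (2)·(-1)) / 5 = -1/5 = -0.2
  S[Y,Y] = ((4)·(4) + (-3)·(-3) + (-3)·(-3) + (1)·(1) + (2)·(2) + (-1)·(-1)) / 5 = 40/5 = 8

S is symmetric (S[j,i] = S[i,j]). Assembling:

S = [[3.6, -0.2],
 [-0.2, 8]]


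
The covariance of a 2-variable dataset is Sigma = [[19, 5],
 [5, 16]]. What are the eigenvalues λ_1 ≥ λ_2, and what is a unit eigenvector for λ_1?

Step 1 — characteristic polynomial of 2×2 Sigma:
  det(Sigma - λI) = λ² - trace · λ + det = 0.
  trace = 19 + 16 = 35, det = 19·16 - (5)² = 279.
Step 2 — discriminant:
  Δ = trace² - 4·det = 1225 - 1116 = 109.
Step 3 — eigenvalues:
  λ = (trace ± √Δ)/2 = (35 ± 10.4403)/2,
  λ_1 = 22.7202,  λ_2 = 12.2798.

Step 4 — unit eigenvector for λ_1: solve (Sigma - λ_1 I)v = 0. First row:
  (19 - 22.7202)·v_x + (5)·v_y = 0, i.e. (-3.7202)·v_x + (5)·v_y = 0,
  so v ∝ (b, λ_1 - a) = (5, 3.7202) = u.
  ||u|| = √((5)² + (3.7202)²) = √(38.8395) ≈ 6.2321,
  v_1 = u/||u|| ≈ (0.8023, 0.5969) (||v_1|| = 1).

λ_1 = 22.7202,  λ_2 = 12.2798;  v_1 ≈ (0.8023, 0.5969)


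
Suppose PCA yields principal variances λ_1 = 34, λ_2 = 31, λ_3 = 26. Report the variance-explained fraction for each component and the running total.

Step 1 — total variance = trace(Sigma) = Σ λ_i = 34 + 31 + 26 = 91.

Step 2 — fraction explained by component i = λ_i / Σ λ:
  PC1: 34/91 = 0.3736
  PC2: 31/91 = 0.3407
  PC3: 26/91 = 0.2857

Step 3 — cumulative fraction after k components = (λ_1 + ... + λ_k) / Σ λ:
  k = 1: 34/91 = 0.3736
  k = 2: (34 + 31)/91 = 65/91 = 0.7143
  k = 3: (34 + 31 + 26)/91 = 91/91 = 1

Summary (fraction, with percent):

explained: PC1 0.3736 (37.36%), PC2 0.3407 (34.07%), PC3 0.2857 (28.57%);  cumulative: 0.3736, 0.7143, 1


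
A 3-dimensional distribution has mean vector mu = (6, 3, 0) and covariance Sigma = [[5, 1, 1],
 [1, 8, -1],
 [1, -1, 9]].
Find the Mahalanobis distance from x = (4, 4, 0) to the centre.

Step 1 — centre the observation: (x - mu) = (-2, 1, 0).

Step 2 — invert Sigma (cofactor / det for 3×3, or solve directly):
  Sigma^{-1} = [[0.2113, -0.0298, -0.0268],
 [-0.0298, 0.131, 0.0179],
 [-0.0268, 0.0179, 0.1161]].

Step 3 — form the quadratic (x - mu)^T · Sigma^{-1} · (x - mu):
  Sigma^{-1} · (x - mu) = (-0.4524, 0.1905, 0.0714).
  (x - mu)^T · [Sigma^{-1} · (x - mu)] = (-2)·(-0.4524) + (1)·(0.1905) + (0)·(0.0714) = 1.0952.

Step 4 — take square root: d = √(1.0952) ≈ 1.0465.

d(x, mu) = √(1.0952) ≈ 1.0465


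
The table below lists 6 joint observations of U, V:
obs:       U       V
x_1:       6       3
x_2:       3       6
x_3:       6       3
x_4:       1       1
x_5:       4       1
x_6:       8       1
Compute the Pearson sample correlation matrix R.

Step 1 — column means:
  mean(U) = (6 + 3 + 6 + 1 + 4 + 8) / 6 = 28/6 = 4.6667
  mean(V) = (3 + 6 + 3 + 1 + 1 + 1) / 6 = 15/6 = 2.5

Step 2 — sample variances and covariances s[i,j] = (1/(n-1)) · Σ_k (x_{k,i} - mean_i) · (x_{k,j} - mean_j), with n-1 = 5:
  s[U,U] = ((1.3333)·(1.3333) + (-1.6667)·(-1.6667) + (1.3333)·(1.3333) + (-3.6667)·(-3.6667) + (-0.6667)·(-0.6667) + (3.3333)·(3.3333)) / 5 = 31.3333/5 = 6.2667
  s[U,V] = ((1.3333)·(0.5) + (-1.6667)·(3.5) + (1.3333)·(0.5) + (-3.6667)·(-1.5) + (-0.6667)·(-1.5) + (3.3333)·(-1.5)) / 5 = -3/5 = -0.6
  s[V,V] = ((0.5)·(0.5) + (3.5)·(3.5) + (0.5)·(0.5) + (-1.5)·(-1.5) + (-1.5)·(-1.5) + (-1.5)·(-1.5)) / 5 = 19.5/5 = 3.9
  Sample standard deviations s_i = √(s[i,i]):
  s(U) = √(6.2667) = 2.5033
  s(V) = √(3.9) = 1.9748

Step 3 — r_{ij} = s_{ij} / (s_i · s_j):
  r[U,U] = 1 (diagonal).
  r[U,V] = -0.6 / (2.5033 · 1.9748) = -0.6 / 4.9437 = -0.1214
  r[V,V] = 1 (diagonal).

R is symmetric with unit diagonal. Assembling:

R = [[1, -0.1214],
 [-0.1214, 1]]


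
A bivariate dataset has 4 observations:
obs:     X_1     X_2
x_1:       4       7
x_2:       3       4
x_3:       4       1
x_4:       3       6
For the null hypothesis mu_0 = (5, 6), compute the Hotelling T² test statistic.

Step 1 — sample mean vector:
  mean(X_1) = (4 + 3 + 4 + 3) / 4 = 14/4 = 3.5
  mean(X_2) = (7 + 4 + 1 + 6) / 4 = 18/4 = 4.5
  x̄ = (3.5, 4.5),  deviation x̄ - mu_0 = (3.5, 4.5) - (5, 6) = (-1.5, -1.5).

Step 2 — sample covariance matrix, S[i,j] = (1/(n-1)) · Σ_k (x_{k,i} - mean_i) · (x_{k,j} - mean_j), divisor n-1 = 3:
  S[X_1,X_1] = ((0.5)·(0.5) + (-0.5)·(-0.5) + (0.5)·(0.5) + (-0.5)·(-0.5)) / 3 = 1/3 = 0.3333
  S[X_1,X_2] = ((0.5)·(2.5) + (-0.5)·(-0.5) + (0.5)·(-3.5) + (-0.5)·(1.5)) / 3 = -1/3 = -0.3333
  S[X_2,X_2] = ((2.5)·(2.5) + (-0.5)·(-0.5) + (-3.5)·(-3.5) + (1.5)·(1.5)) / 3 = 21/3 = 7
  S = [[0.3333, -0.3333],
 [-0.3333, 7]].

Step 3 — invert S. det(S) = 0.3333·7 - (-0.3333)² = 2.2222.
  S^{-1} = (1/det) · [[d, -b], [-b, a]] = [[3.15, 0.15],
 [0.15, 0.15]].

Step 4 — quadratic form (x̄ - mu_0)^T · S^{-1} · (x̄ - mu_0):
  S^{-1} · (x̄ - mu_0) = (-4.95, -0.45),
  (x̄ - mu_0)^T · [...] = (-1.5)·(-4.95) + (-1.5)·(-0.45) = 8.1.

Step 5 — scale by n: T² = 4 · 8.1 = 32.4.

T² ≈ 32.4


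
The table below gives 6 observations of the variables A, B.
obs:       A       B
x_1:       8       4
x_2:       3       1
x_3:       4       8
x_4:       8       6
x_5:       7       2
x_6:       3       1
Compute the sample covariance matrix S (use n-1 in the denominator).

Step 1 — column means:
  mean(A) = (8 + 3 + 4 + 8 + 7 + 3) / 6 = 33/6 = 5.5
  mean(B) = (4 + 1 + 8 + 6 + 2 + 1) / 6 = 22/6 = 3.6667

Step 2 — sample covariance S[i,j] = (1/(n-1)) · Σ_k (x_{k,i} - mean_i) · (x_{k,j} - mean_j), with n-1 = 5.
  S[A,A] = ((2.5)·(2.5) + (-2.5)·(-2.5) + (-1.5)·(-1.5) + (2.5)·(2.5) + (1.5)·(1.5) + (-2.5)·(-2.5)) / 5 = 29.5/5 = 5.9
  S[A,B] = ((2.5)·(0.3333) + (-2.5)·(-2.6667) + (-1.5)·(4.3333) + (2.5)·(2.3333) + (1.5)·(-1.6667) + (-2.5)·(-2.6667)) / 5 = 11/5 = 2.2
  S[B,B] = ((0.3333)·(0.3333) + (-2.6667)·(-2.6667) + (4.3333)·(4.3333) + (2.3333)·(2.3333) + (-1.6667)·(-1.6667) + (-2.6667)·(-2.6667)) / 5 = 41.3333/5 = 8.2667

S is symmetric (S[j,i] = S[i,j]). Assembling:

S = [[5.9, 2.2],
 [2.2, 8.2667]]


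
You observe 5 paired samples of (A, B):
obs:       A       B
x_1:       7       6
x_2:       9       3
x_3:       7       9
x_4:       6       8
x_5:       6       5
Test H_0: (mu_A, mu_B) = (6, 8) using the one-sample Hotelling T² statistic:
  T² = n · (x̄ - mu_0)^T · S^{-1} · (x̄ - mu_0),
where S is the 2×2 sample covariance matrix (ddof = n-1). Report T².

Step 1 — sample mean vector:
  mean(A) = (7 + 9 + 7 + 6 + 6) / 5 = 35/5 = 7
  mean(B) = (6 + 3 + 9 + 8 + 5) / 5 = 31/5 = 6.2
  x̄ = (7, 6.2),  deviation x̄ - mu_0 = (7, 6.2) - (6, 8) = (1, -1.8).

Step 2 — sample covariance matrix, S[i,j] = (1/(n-1)) · Σ_k (x_{k,i} - mean_i) · (x_{k,j} - mean_j), divisor n-1 = 4:
  S[A,A] = ((0)·(0) + (2)·(2) + (0)·(0) + (-1)·(-1) + (-1)·(-1)) / 4 = 6/4 = 1.5
  S[A,B] = ((0)·(-0.2) + (2)·(-3.2) + (0)·(2.8) + (-1)·(1.8) + (-1)·(-1.2)) / 4 = -7/4 = -1.75
  S[B,B] = ((-0.2)·(-0.2) + (-3.2)·(-3.2) + (2.8)·(2.8) + (1.8)·(1.8) + (-1.2)·(-1.2)) / 4 = 22.8/4 = 5.7
  S = [[1.5, -1.75],
 [-1.75, 5.7]].

Step 3 — invert S. det(S) = 1.5·5.7 - (-1.75)² = 5.4875.
  S^{-1} = (1/det) · [[d, -b], [-b, a]] = [[1.0387, 0.3189],
 [0.3189, 0.2733]].

Step 4 — quadratic form (x̄ - mu_0)^T · S^{-1} · (x̄ - mu_0):
  S^{-1} · (x̄ - mu_0) = (0.4647, -0.1731),
  (x̄ - mu_0)^T · [...] = (1)·(0.4647) + (-1.8)·(-0.1731) = 0.7763.

Step 5 — scale by n: T² = 5 · 0.7763 = 3.8815.

T² ≈ 3.8815


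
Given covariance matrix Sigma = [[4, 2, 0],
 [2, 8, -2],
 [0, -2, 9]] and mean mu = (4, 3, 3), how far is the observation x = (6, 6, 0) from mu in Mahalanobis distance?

Step 1 — centre the observation: (x - mu) = (2, 3, -3).

Step 2 — invert Sigma (cofactor / det for 3×3, or solve directly):
  Sigma^{-1} = [[0.2881, -0.0763, -0.0169],
 [-0.0763, 0.1525, 0.0339],
 [-0.0169, 0.0339, 0.1186]].

Step 3 — form the quadratic (x - mu)^T · Sigma^{-1} · (x - mu):
  Sigma^{-1} · (x - mu) = (0.3983, 0.2034, -0.2881).
  (x - mu)^T · [Sigma^{-1} · (x - mu)] = (2)·(0.3983) + (3)·(0.2034) + (-3)·(-0.2881) = 2.2712.

Step 4 — take square root: d = √(2.2712) ≈ 1.507.

d(x, mu) = √(2.2712) ≈ 1.507


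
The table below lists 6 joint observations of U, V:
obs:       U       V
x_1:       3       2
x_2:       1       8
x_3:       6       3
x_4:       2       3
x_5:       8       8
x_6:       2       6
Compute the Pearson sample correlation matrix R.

Step 1 — column means:
  mean(U) = (3 + 1 + 6 + 2 + 8 + 2) / 6 = 22/6 = 3.6667
  mean(V) = (2 + 8 + 3 + 3 + 8 + 6) / 6 = 30/6 = 5

Step 2 — sample variances and covariances s[i,j] = (1/(n-1)) · Σ_k (x_{k,i} - mean_i) · (x_{k,j} - mean_j), with n-1 = 5:
  s[U,U] = ((-0.6667)·(-0.6667) + (-2.6667)·(-2.6667) + (2.3333)·(2.3333) + (-1.6667)·(-1.6667) + (4.3333)·(4.3333) + (-1.6667)·(-1.6667)) / 5 = 37.3333/5 = 7.4667
  s[U,V] = ((-0.6667)·(-3) + (-2.6667)·(3) + (2.3333)·(-2) + (-1.6667)·(-2) + (4.3333)·(3) + (-1.6667)·(1)) / 5 = 4/5 = 0.8
  s[V,V] = ((-3)·(-3) + (3)·(3) + (-2)·(-2) + (-2)·(-2) + (3)·(3) + (1)·(1)) / 5 = 36/5 = 7.2
  Sample standard deviations s_i = √(s[i,i]):
  s(U) = √(7.4667) = 2.7325
  s(V) = √(7.2) = 2.6833

Step 3 — r_{ij} = s_{ij} / (s_i · s_j):
  r[U,U] = 1 (diagonal).
  r[U,V] = 0.8 / (2.7325 · 2.6833) = 0.8 / 7.3321 = 0.1091
  r[V,V] = 1 (diagonal).

R is symmetric with unit diagonal. Assembling:

R = [[1, 0.1091],
 [0.1091, 1]]


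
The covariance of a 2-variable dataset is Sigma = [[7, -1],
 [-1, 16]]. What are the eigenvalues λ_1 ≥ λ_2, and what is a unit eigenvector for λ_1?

Step 1 — characteristic polynomial of 2×2 Sigma:
  det(Sigma - λI) = λ² - trace · λ + det = 0.
  trace = 7 + 16 = 23, det = 7·16 - (-1)² = 111.
Step 2 — discriminant:
  Δ = trace² - 4·det = 529 - 444 = 85.
Step 3 — eigenvalues:
  λ = (trace ± √Δ)/2 = (23 ± 9.2195)/2,
  λ_1 = 16.1098,  λ_2 = 6.8902.

Step 4 — unit eigenvector for λ_1: solve (Sigma - λ_1 I)v = 0. First row:
  (7 - 16.1098)·v_x + (-1)·v_y = 0, i.e. (-9.1098)·v_x + (-1)·v_y = 0,
  so v ∝ (b, λ_1 - a) = (-1, 9.1098); multiply by -1 so the first entry is positive: u = (1, -9.1098).
  ||u|| = √((1)² + (-9.1098)²) = √(83.988) ≈ 9.1645,
  v_1 = u/||u|| ≈ (0.1091, -0.994) (||v_1|| = 1).

λ_1 = 16.1098,  λ_2 = 6.8902;  v_1 ≈ (0.1091, -0.994)


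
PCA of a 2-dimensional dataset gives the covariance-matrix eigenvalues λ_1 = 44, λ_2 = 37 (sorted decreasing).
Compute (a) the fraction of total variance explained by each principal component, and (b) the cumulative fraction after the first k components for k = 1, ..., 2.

Step 1 — total variance = trace(Sigma) = Σ λ_i = 44 + 37 = 81.

Step 2 — fraction explained by component i = λ_i / Σ λ:
  PC1: 44/81 = 0.5432
  PC2: 37/81 = 0.4568

Step 3 — cumulative fraction after k components = (λ_1 + ... + λ_k) / Σ λ:
  k = 1: 44/81 = 0.5432
  k = 2: (44 + 37)/81 = 81/81 = 1

Summary (fraction, with percent):

explained: PC1 0.5432 (54.32%), PC2 0.4568 (45.68%);  cumulative: 0.5432, 1


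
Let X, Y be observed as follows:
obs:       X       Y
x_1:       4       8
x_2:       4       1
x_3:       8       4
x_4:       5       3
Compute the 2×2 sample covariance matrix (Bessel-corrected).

Step 1 — column means:
  mean(X) = (4 + 4 + 8 + 5) / 4 = 21/4 = 5.25
  mean(Y) = (8 + 1 + 4 + 3) / 4 = 16/4 = 4

Step 2 — sample covariance S[i,j] = (1/(n-1)) · Σ_k (x_{k,i} - mean_i) · (x_{k,j} - mean_j), with n-1 = 3.
  S[X,X] = ((-1.25)·(-1.25) + (-1.25)·(-1.25) + (2.75)·(2.75) + (-0.25)·(-0.25)) / 3 = 10.75/3 = 3.5833
  S[X,Y] = ((-1.25)·(4) + (-1.25)·(-3) + (2.75)·(0) + (-0.25)·(-1)) / 3 = -1/3 = -0.3333
  S[Y,Y] = ((4)·(4) + (-3)·(-3) + (0)·(0) + (-1)·(-1)) / 3 = 26/3 = 8.6667

S is symmetric (S[j,i] = S[i,j]). Assembling:

S = [[3.5833, -0.3333],
 [-0.3333, 8.6667]]


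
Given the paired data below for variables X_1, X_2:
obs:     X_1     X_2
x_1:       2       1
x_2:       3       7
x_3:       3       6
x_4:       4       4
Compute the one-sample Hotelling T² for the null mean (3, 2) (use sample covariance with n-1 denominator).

Step 1 — sample mean vector:
  mean(X_1) = (2 + 3 + 3 + 4) / 4 = 12/4 = 3
  mean(X_2) = (1 + 7 + 6 + 4) / 4 = 18/4 = 4.5
  x̄ = (3, 4.5),  deviation x̄ - mu_0 = (3, 4.5) - (3, 2) = (0, 2.5).

Step 2 — sample covariance matrix, S[i,j] = (1/(n-1)) · Σ_k (x_{k,i} - mean_i) · (x_{k,j} - mean_j), divisor n-1 = 3:
  S[X_1,X_1] = ((-1)·(-1) + (0)·(0) + (0)·(0) + (1)·(1)) / 3 = 2/3 = 0.6667
  S[X_1,X_2] = ((-1)·(-3.5) + (0)·(2.5) + (0)·(1.5) + (1)·(-0.5)) / 3 = 3/3 = 1
  S[X_2,X_2] = ((-3.5)·(-3.5) + (2.5)·(2.5) + (1.5)·(1.5) + (-0.5)·(-0.5)) / 3 = 21/3 = 7
  S = [[0.6667, 1],
 [1, 7]].

Step 3 — invert S. det(S) = 0.6667·7 - (1)² = 3.6667.
  S^{-1} = (1/det) · [[d, -b], [-b, a]] = [[1.9091, -0.2727],
 [-0.2727, 0.1818]].

Step 4 — quadratic form (x̄ - mu_0)^T · S^{-1} · (x̄ - mu_0):
  S^{-1} · (x̄ - mu_0) = (-0.6818, 0.4545),
  (x̄ - mu_0)^T · [...] = (0)·(-0.6818) + (2.5)·(0.4545) = 1.1364.

Step 5 — scale by n: T² = 4 · 1.1364 = 4.5455.

T² ≈ 4.5455


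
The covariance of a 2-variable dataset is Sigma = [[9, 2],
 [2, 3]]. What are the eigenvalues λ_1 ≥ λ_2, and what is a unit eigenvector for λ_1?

Step 1 — characteristic polynomial of 2×2 Sigma:
  det(Sigma - λI) = λ² - trace · λ + det = 0.
  trace = 9 + 3 = 12, det = 9·3 - (2)² = 23.
Step 2 — discriminant:
  Δ = trace² - 4·det = 144 - 92 = 52.
Step 3 — eigenvalues:
  λ = (trace ± √Δ)/2 = (12 ± 7.2111)/2,
  λ_1 = 9.6056,  λ_2 = 2.3944.

Step 4 — unit eigenvector for λ_1: solve (Sigma - λ_1 I)v = 0. First row:
  (9 - 9.6056)·v_x + (2)·v_y = 0, i.e. (-0.6056)·v_x + (2)·v_y = 0,
  so v ∝ (b, λ_1 - a) = (2, 0.6056) = u.
  ||u|| = √((2)² + (0.6056)²) = √(4.3667) ≈ 2.0897,
  v_1 = u/||u|| ≈ (0.9571, 0.2898) (||v_1|| = 1).

λ_1 = 9.6056,  λ_2 = 2.3944;  v_1 ≈ (0.9571, 0.2898)


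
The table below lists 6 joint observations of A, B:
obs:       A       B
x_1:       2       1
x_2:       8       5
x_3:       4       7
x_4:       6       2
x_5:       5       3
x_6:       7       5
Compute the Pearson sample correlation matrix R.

Step 1 — column means:
  mean(A) = (2 + 8 + 4 + 6 + 5 + 7) / 6 = 32/6 = 5.3333
  mean(B) = (1 + 5 + 7 + 2 + 3 + 5) / 6 = 23/6 = 3.8333

Step 2 — sample variances and covariances s[i,j] = (1/(n-1)) · Σ_k (x_{k,i} - mean_i) · (x_{k,j} - mean_j), with n-1 = 5:
  s[A,A] = ((-3.3333)·(-3.3333) + (2.6667)·(2.6667) + (-1.3333)·(-1.3333) + (0.6667)·(0.6667) + (-0.3333)·(-0.3333) + (1.6667)·(1.6667)) / 5 = 23.3333/5 = 4.6667
  s[A,B] = ((-3.3333)·(-2.8333) + (2.6667)·(1.1667) + (-1.3333)·(3.1667) + (0.6667)·(-1.8333) + (-0.3333)·(-0.8333) + (1.6667)·(1.1667)) / 5 = 9.3333/5 = 1.8667
  s[B,B] = ((-2.8333)·(-2.8333) + (1.1667)·(1.1667) + (3.1667)·(3.1667) + (-1.8333)·(-1.8333) + (-0.8333)·(-0.8333) + (1.1667)·(1.1667)) / 5 = 24.8333/5 = 4.9667
  Sample standard deviations s_i = √(s[i,i]):
  s(A) = √(4.6667) = 2.1602
  s(B) = √(4.9667) = 2.2286

Step 3 — r_{ij} = s_{ij} / (s_i · s_j):
  r[A,A] = 1 (diagonal).
  r[A,B] = 1.8667 / (2.1602 · 2.2286) = 1.8667 / 4.8143 = 0.3877
  r[B,B] = 1 (diagonal).

R is symmetric with unit diagonal. Assembling:

R = [[1, 0.3877],
 [0.3877, 1]]


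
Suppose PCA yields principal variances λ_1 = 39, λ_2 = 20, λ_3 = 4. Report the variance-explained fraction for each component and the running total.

Step 1 — total variance = trace(Sigma) = Σ λ_i = 39 + 20 + 4 = 63.

Step 2 — fraction explained by component i = λ_i / Σ λ:
  PC1: 39/63 = 0.619
  PC2: 20/63 = 0.3175
  PC3: 4/63 = 0.0635

Step 3 — cumulative fraction after k components = (λ_1 + ... + λ_k) / Σ λ:
  k = 1: 39/63 = 0.619
  k = 2: (39 + 20)/63 = 59/63 = 0.9365
  k = 3: (39 + 20 + 4)/63 = 63/63 = 1

Summary (fraction, with percent):

explained: PC1 0.619 (61.9%), PC2 0.3175 (31.75%), PC3 0.0635 (6.35%);  cumulative: 0.619, 0.9365, 1


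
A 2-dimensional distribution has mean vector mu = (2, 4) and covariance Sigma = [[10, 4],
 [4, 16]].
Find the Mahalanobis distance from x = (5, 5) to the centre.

Step 1 — centre the observation: (x - mu) = (3, 1).

Step 2 — invert Sigma. det(Sigma) = 10·16 - (4)² = 144.
  Sigma^{-1} = (1/det) · [[d, -b], [-b, a]] = [[0.1111, -0.0278],
 [-0.0278, 0.0694]].

Step 3 — form the quadratic (x - mu)^T · Sigma^{-1} · (x - mu):
  Sigma^{-1} · (x - mu) = (0.3056, -0.0139).
  (x - mu)^T · [Sigma^{-1} · (x - mu)] = (3)·(0.3056) + (1)·(-0.0139) = 0.9028.

Step 4 — take square root: d = √(0.9028) ≈ 0.9501.

d(x, mu) = √(0.9028) ≈ 0.9501


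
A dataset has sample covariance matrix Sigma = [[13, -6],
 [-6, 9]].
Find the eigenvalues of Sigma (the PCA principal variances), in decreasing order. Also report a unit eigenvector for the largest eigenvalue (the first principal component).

Step 1 — characteristic polynomial of 2×2 Sigma:
  det(Sigma - λI) = λ² - trace · λ + det = 0.
  trace = 13 + 9 = 22, det = 13·9 - (-6)² = 81.
Step 2 — discriminant:
  Δ = trace² - 4·det = 484 - 324 = 160.
Step 3 — eigenvalues:
  λ = (trace ± √Δ)/2 = (22 ± 12.6491)/2,
  λ_1 = 17.3246,  λ_2 = 4.6754.

Step 4 — unit eigenvector for λ_1: solve (Sigma - λ_1 I)v = 0. First row:
  (13 - 17.3246)·v_x + (-6)·v_y = 0, i.e. (-4.3246)·v_x + (-6)·v_y = 0,
  so v ∝ (b, λ_1 - a) = (-6, 4.3246); multiply by -1 so the first entry is positive: u = (6, -4.3246).
  ||u|| = √((6)² + (-4.3246)²) = √(54.7018) ≈ 7.3961,
  v_1 = u/||u|| ≈ (0.8112, -0.5847) (||v_1|| = 1).

λ_1 = 17.3246,  λ_2 = 4.6754;  v_1 ≈ (0.8112, -0.5847)


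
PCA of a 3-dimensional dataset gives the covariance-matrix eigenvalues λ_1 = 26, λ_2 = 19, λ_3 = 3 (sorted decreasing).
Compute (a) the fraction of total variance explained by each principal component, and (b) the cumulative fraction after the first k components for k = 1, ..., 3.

Step 1 — total variance = trace(Sigma) = Σ λ_i = 26 + 19 + 3 = 48.

Step 2 — fraction explained by component i = λ_i / Σ λ:
  PC1: 26/48 = 0.5417
  PC2: 19/48 = 0.3958
  PC3: 3/48 = 0.0625

Step 3 — cumulative fraction after k components = (λ_1 + ... + λ_k) / Σ λ:
  k = 1: 26/48 = 0.5417
  k = 2: (26 + 19)/48 = 45/48 = 0.9375
  k = 3: (26 + 19 + 3)/48 = 48/48 = 1

Summary (fraction, with percent):

explained: PC1 0.5417 (54.17%), PC2 0.3958 (39.58%), PC3 0.0625 (6.25%);  cumulative: 0.5417, 0.9375, 1


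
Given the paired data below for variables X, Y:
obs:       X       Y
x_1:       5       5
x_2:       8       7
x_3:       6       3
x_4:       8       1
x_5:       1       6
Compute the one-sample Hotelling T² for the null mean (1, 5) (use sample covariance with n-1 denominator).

Step 1 — sample mean vector:
  mean(X) = (5 + 8 + 6 + 8 + 1) / 5 = 28/5 = 5.6
  mean(Y) = (5 + 7 + 3 + 1 + 6) / 5 = 22/5 = 4.4
  x̄ = (5.6, 4.4),  deviation x̄ - mu_0 = (5.6, 4.4) - (1, 5) = (4.6, -0.6).

Step 2 — sample covariance matrix, S[i,j] = (1/(n-1)) · Σ_k (x_{k,i} - mean_i) · (x_{k,j} - mean_j), divisor n-1 = 4:
  S[X,X] = ((-0.6)·(-0.6) + (2.4)·(2.4) + (0.4)·(0.4) + (2.4)·(2.4) + (-4.6)·(-4.6)) / 4 = 33.2/4 = 8.3
  S[X,Y] = ((-0.6)·(0.6) + (2.4)·(2.6) + (0.4)·(-1.4) + (2.4)·(-3.4) + (-4.6)·(1.6)) / 4 = -10.2/4 = -2.55
  S[Y,Y] = ((0.6)·(0.6) + (2.6)·(2.6) + (-1.4)·(-1.4) + (-3.4)·(-3.4) + (1.6)·(1.6)) / 4 = 23.2/4 = 5.8
  S = [[8.3, -2.55],
 [-2.55, 5.8]].

Step 3 — invert S. det(S) = 8.3·5.8 - (-2.55)² = 41.6375.
  S^{-1} = (1/det) · [[d, -b], [-b, a]] = [[0.1393, 0.0612],
 [0.0612, 0.1993]].

Step 4 — quadratic form (x̄ - mu_0)^T · S^{-1} · (x̄ - mu_0):
  S^{-1} · (x̄ - mu_0) = (0.604, 0.1621),
  (x̄ - mu_0)^T · [...] = (4.6)·(0.604) + (-0.6)·(0.1621) = 2.6812.

Step 5 — scale by n: T² = 5 · 2.6812 = 13.4062.

T² ≈ 13.4062


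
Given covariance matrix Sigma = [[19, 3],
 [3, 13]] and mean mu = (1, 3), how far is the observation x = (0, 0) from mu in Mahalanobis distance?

Step 1 — centre the observation: (x - mu) = (-1, -3).

Step 2 — invert Sigma. det(Sigma) = 19·13 - (3)² = 238.
  Sigma^{-1} = (1/det) · [[d, -b], [-b, a]] = [[0.0546, -0.0126],
 [-0.0126, 0.0798]].

Step 3 — form the quadratic (x - mu)^T · Sigma^{-1} · (x - mu):
  Sigma^{-1} · (x - mu) = (-0.0168, -0.2269).
  (x - mu)^T · [Sigma^{-1} · (x - mu)] = (-1)·(-0.0168) + (-3)·(-0.2269) = 0.6975.

Step 4 — take square root: d = √(0.6975) ≈ 0.8352.

d(x, mu) = √(0.6975) ≈ 0.8352


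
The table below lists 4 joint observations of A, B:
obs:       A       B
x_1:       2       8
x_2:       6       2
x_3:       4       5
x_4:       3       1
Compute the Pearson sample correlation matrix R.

Step 1 — column means:
  mean(A) = (2 + 6 + 4 + 3) / 4 = 15/4 = 3.75
  mean(B) = (8 + 2 + 5 + 1) / 4 = 16/4 = 4

Step 2 — sample variances and covariances s[i,j] = (1/(n-1)) · Σ_k (x_{k,i} - mean_i) · (x_{k,j} - mean_j), with n-1 = 3:
  s[A,A] = ((-1.75)·(-1.75) + (2.25)·(2.25) + (0.25)·(0.25) + (-0.75)·(-0.75)) / 3 = 8.75/3 = 2.9167
  s[A,B] = ((-1.75)·(4) + (2.25)·(-2) + (0.25)·(1) + (-0.75)·(-3)) / 3 = -9/3 = -3
  s[B,B] = ((4)·(4) + (-2)·(-2) + (1)·(1) + (-3)·(-3)) / 3 = 30/3 = 10
  Sample standard deviations s_i = √(s[i,i]):
  s(A) = √(2.9167) = 1.7078
  s(B) = √(10) = 3.1623

Step 3 — r_{ij} = s_{ij} / (s_i · s_j):
  r[A,A] = 1 (diagonal).
  r[A,B] = -3 / (1.7078 · 3.1623) = -3 / 5.4006 = -0.5555
  r[B,B] = 1 (diagonal).

R is symmetric with unit diagonal. Assembling:

R = [[1, -0.5555],
 [-0.5555, 1]]


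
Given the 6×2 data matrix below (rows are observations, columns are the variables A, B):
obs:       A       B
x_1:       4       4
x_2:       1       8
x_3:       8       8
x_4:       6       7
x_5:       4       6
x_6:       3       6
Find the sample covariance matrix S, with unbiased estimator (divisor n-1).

Step 1 — column means:
  mean(A) = (4 + 1 + 8 + 6 + 4 + 3) / 6 = 26/6 = 4.3333
  mean(B) = (4 + 8 + 8 + 7 + 6 + 6) / 6 = 39/6 = 6.5

Step 2 — sample covariance S[i,j] = (1/(n-1)) · Σ_k (x_{k,i} - mean_i) · (x_{k,j} - mean_j), with n-1 = 5.
  S[A,A] = ((-0.3333)·(-0.3333) + (-3.3333)·(-3.3333) + (3.6667)·(3.6667) + (1.6667)·(1.6667) + (-0.3333)·(-0.3333) + (-1.3333)·(-1.3333)) / 5 = 29.3333/5 = 5.8667
  S[A,B] = ((-0.3333)·(-2.5) + (-3.3333)·(1.5) + (3.6667)·(1.5) + (1.6667)·(0.5) + (-0.3333)·(-0.5) + (-1.3333)·(-0.5)) / 5 = 3/5 = 0.6
  S[B,B] = ((-2.5)·(-2.5) + (1.5)·(1.5) + (1.5)·(1.5) + (0.5)·(0.5) + (-0.5)·(-0.5) + (-0.5)·(-0.5)) / 5 = 11.5/5 = 2.3

S is symmetric (S[j,i] = S[i,j]). Assembling:

S = [[5.8667, 0.6],
 [0.6, 2.3]]


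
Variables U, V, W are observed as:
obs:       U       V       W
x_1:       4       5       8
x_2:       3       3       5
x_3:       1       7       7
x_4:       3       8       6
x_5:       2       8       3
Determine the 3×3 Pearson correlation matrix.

Step 1 — column means:
  mean(U) = (4 + 3 + 1 + 3 + 2) / 5 = 13/5 = 2.6
  mean(V) = (5 + 3 + 7 + 8 + 8) / 5 = 31/5 = 6.2
  mean(W) = (8 + 5 + 7 + 6 + 3) / 5 = 29/5 = 5.8

Step 2 — sample variances and covariances s[i,j] = (1/(n-1)) · Σ_k (x_{k,i} - mean_i) · (x_{k,j} - mean_j), with n-1 = 4:
  s[U,U] = ((1.4)·(1.4) + (0.4)·(0.4) + (-1.6)·(-1.6) + (0.4)·(0.4) + (-0.6)·(-0.6)) / 4 = 5.2/4 = 1.3
  s[U,V] = ((1.4)·(-1.2) + (0.4)·(-3.2) + (-1.6)·(0.8) + (0.4)·(1.8) + (-0.6)·(1.8)) / 4 = -4.6/4 = -1.15
  s[U,W] = ((1.4)·(2.2) + (0.4)·(-0.8) + (-1.6)·(1.2) + (0.4)·(0.2) + (-0.6)·(-2.8)) / 4 = 2.6/4 = 0.65
  s[V,V] = ((-1.2)·(-1.2) + (-3.2)·(-3.2) + (0.8)·(0.8) + (1.8)·(1.8) + (1.8)·(1.8)) / 4 = 18.8/4 = 4.7
  s[V,W] = ((-1.2)·(2.2) + (-3.2)·(-0.8) + (0.8)·(1.2) + (1.8)·(0.2) + (1.8)·(-2.8)) / 4 = -3.8/4 = -0.95
  s[W,W] = ((2.2)·(2.2) + (-0.8)·(-0.8) + (1.2)·(1.2) + (0.2)·(0.2) + (-2.8)·(-2.8)) / 4 = 14.8/4 = 3.7
  Sample standard deviations s_i = √(s[i,i]):
  s(U) = √(1.3) = 1.1402
  s(V) = √(4.7) = 2.1679
  s(W) = √(3.7) = 1.9235

Step 3 — r_{ij} = s_{ij} / (s_i · s_j):
  r[U,U] = 1 (diagonal).
  r[U,V] = -1.15 / (1.1402 · 2.1679) = -1.15 / 2.4718 = -0.4652
  r[U,W] = 0.65 / (1.1402 · 1.9235) = 0.65 / 2.1932 = 0.2964
  r[V,V] = 1 (diagonal).
  r[V,W] = -0.95 / (2.1679 · 1.9235) = -0.95 / 4.1701 = -0.2278
  r[W,W] = 1 (diagonal).

R is symmetric with unit diagonal. Assembling:

R = [[1, -0.4652, 0.2964],
 [-0.4652, 1, -0.2278],
 [0.2964, -0.2278, 1]]


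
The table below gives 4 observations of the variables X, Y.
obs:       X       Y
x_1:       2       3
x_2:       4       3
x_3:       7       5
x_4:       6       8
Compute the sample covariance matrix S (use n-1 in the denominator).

Step 1 — column means:
  mean(X) = (2 + 4 + 7 + 6) / 4 = 19/4 = 4.75
  mean(Y) = (3 + 3 + 5 + 8) / 4 = 19/4 = 4.75

Step 2 — sample covariance S[i,j] = (1/(n-1)) · Σ_k (x_{k,i} - mean_i) · (x_{k,j} - mean_j), with n-1 = 3.
  S[X,X] = ((-2.75)·(-2.75) + (-0.75)·(-0.75) + (2.25)·(2.25) + (1.25)·(1.25)) / 3 = 14.75/3 = 4.9167
  S[X,Y] = ((-2.75)·(-1.75) + (-0.75)·(-1.75) + (2.25)·(0.25) + (1.25)·(3.25)) / 3 = 10.75/3 = 3.5833
  S[Y,Y] = ((-1.75)·(-1.75) + (-1.75)·(-1.75) + (0.25)·(0.25) + (3.25)·(3.25)) / 3 = 16.75/3 = 5.5833

S is symmetric (S[j,i] = S[i,j]). Assembling:

S = [[4.9167, 3.5833],
 [3.5833, 5.5833]]


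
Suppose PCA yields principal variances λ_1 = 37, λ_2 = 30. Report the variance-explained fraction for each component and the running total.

Step 1 — total variance = trace(Sigma) = Σ λ_i = 37 + 30 = 67.

Step 2 — fraction explained by component i = λ_i / Σ λ:
  PC1: 37/67 = 0.5522
  PC2: 30/67 = 0.4478

Step 3 — cumulative fraction after k components = (λ_1 + ... + λ_k) / Σ λ:
  k = 1: 37/67 = 0.5522
  k = 2: (37 + 30)/67 = 67/67 = 1

Summary (fraction, with percent):

explained: PC1 0.5522 (55.22%), PC2 0.4478 (44.78%);  cumulative: 0.5522, 1


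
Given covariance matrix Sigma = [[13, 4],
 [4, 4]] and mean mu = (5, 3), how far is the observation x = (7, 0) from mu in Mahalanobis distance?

Step 1 — centre the observation: (x - mu) = (2, -3).

Step 2 — invert Sigma. det(Sigma) = 13·4 - (4)² = 36.
  Sigma^{-1} = (1/det) · [[d, -b], [-b, a]] = [[0.1111, -0.1111],
 [-0.1111, 0.3611]].

Step 3 — form the quadratic (x - mu)^T · Sigma^{-1} · (x - mu):
  Sigma^{-1} · (x - mu) = (0.5556, -1.3056).
  (x - mu)^T · [Sigma^{-1} · (x - mu)] = (2)·(0.5556) + (-3)·(-1.3056) = 5.0278.

Step 4 — take square root: d = √(5.0278) ≈ 2.2423.

d(x, mu) = √(5.0278) ≈ 2.2423


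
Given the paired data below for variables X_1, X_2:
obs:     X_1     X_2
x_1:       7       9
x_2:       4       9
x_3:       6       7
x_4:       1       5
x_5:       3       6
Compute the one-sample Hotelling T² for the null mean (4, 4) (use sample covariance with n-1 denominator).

Step 1 — sample mean vector:
  mean(X_1) = (7 + 4 + 6 + 1 + 3) / 5 = 21/5 = 4.2
  mean(X_2) = (9 + 9 + 7 + 5 + 6) / 5 = 36/5 = 7.2
  x̄ = (4.2, 7.2),  deviation x̄ - mu_0 = (4.2, 7.2) - (4, 4) = (0.2, 3.2).

Step 2 — sample covariance matrix, S[i,j] = (1/(n-1)) · Σ_k (x_{k,i} - mean_i) · (x_{k,j} - mean_j), divisor n-1 = 4:
  S[X_1,X_1] = ((2.8)·(2.8) + (-0.2)·(-0.2) + (1.8)·(1.8) + (-3.2)·(-3.2) + (-1.2)·(-1.2)) / 4 = 22.8/4 = 5.7
  S[X_1,X_2] = ((2.8)·(1.8) + (-0.2)·(1.8) + (1.8)·(-0.2) + (-3.2)·(-2.2) + (-1.2)·(-1.2)) / 4 = 12.8/4 = 3.2
  S[X_2,X_2] = ((1.8)·(1.8) + (1.8)·(1.8) + (-0.2)·(-0.2) + (-2.2)·(-2.2) + (-1.2)·(-1.2)) / 4 = 12.8/4 = 3.2
  S = [[5.7, 3.2],
 [3.2, 3.2]].

Step 3 — invert S. det(S) = 5.7·3.2 - (3.2)² = 8.
  S^{-1} = (1/det) · [[d, -b], [-b, a]] = [[0.4, -0.4],
 [-0.4, 0.7125]].

Step 4 — quadratic form (x̄ - mu_0)^T · S^{-1} · (x̄ - mu_0):
  S^{-1} · (x̄ - mu_0) = (-1.2, 2.2),
  (x̄ - mu_0)^T · [...] = (0.2)·(-1.2) + (3.2)·(2.2) = 6.8.

Step 5 — scale by n: T² = 5 · 6.8 = 34.

T² ≈ 34


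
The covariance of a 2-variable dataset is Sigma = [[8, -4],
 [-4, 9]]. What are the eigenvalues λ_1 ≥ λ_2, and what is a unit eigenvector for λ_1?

Step 1 — characteristic polynomial of 2×2 Sigma:
  det(Sigma - λI) = λ² - trace · λ + det = 0.
  trace = 8 + 9 = 17, det = 8·9 - (-4)² = 56.
Step 2 — discriminant:
  Δ = trace² - 4·det = 289 - 224 = 65.
Step 3 — eigenvalues:
  λ = (trace ± √Δ)/2 = (17 ± 8.0623)/2,
  λ_1 = 12.5311,  λ_2 = 4.4689.

Step 4 — unit eigenvector for λ_1: solve (Sigma - λ_1 I)v = 0. First row:
  (8 - 12.5311)·v_x + (-4)·v_y = 0, i.e. (-4.5311)·v_x + (-4)·v_y = 0,
  so v ∝ (b, λ_1 - a) = (-4, 4.5311); multiply by -1 so the first entry is positive: u = (4, -4.5311).
  ||u|| = √((4)² + (-4.5311)²) = √(36.5311) ≈ 6.0441,
  v_1 = u/||u|| ≈ (0.6618, -0.7497) (||v_1|| = 1).

λ_1 = 12.5311,  λ_2 = 4.4689;  v_1 ≈ (0.6618, -0.7497)


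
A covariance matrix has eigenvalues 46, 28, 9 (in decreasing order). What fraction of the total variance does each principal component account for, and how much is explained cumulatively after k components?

Step 1 — total variance = trace(Sigma) = Σ λ_i = 46 + 28 + 9 = 83.

Step 2 — fraction explained by component i = λ_i / Σ λ:
  PC1: 46/83 = 0.5542
  PC2: 28/83 = 0.3373
  PC3: 9/83 = 0.1084

Step 3 — cumulative fraction after k components = (λ_1 + ... + λ_k) / Σ λ:
  k = 1: 46/83 = 0.5542
  k = 2: (46 + 28)/83 = 74/83 = 0.8916
  k = 3: (46 + 28 + 9)/83 = 83/83 = 1

Summary (fraction, with percent):

explained: PC1 0.5542 (55.42%), PC2 0.3373 (33.73%), PC3 0.1084 (10.84%);  cumulative: 0.5542, 0.8916, 1


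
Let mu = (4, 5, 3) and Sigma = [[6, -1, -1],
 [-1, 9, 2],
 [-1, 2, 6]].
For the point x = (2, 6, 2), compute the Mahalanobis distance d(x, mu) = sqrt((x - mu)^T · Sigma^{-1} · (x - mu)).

Step 1 — centre the observation: (x - mu) = (-2, 1, -1).

Step 2 — invert Sigma (cofactor / det for 3×3, or solve directly):
  Sigma^{-1} = [[0.173, 0.0138, 0.0242],
 [0.0138, 0.1211, -0.0381],
 [0.0242, -0.0381, 0.1834]].

Step 3 — form the quadratic (x - mu)^T · Sigma^{-1} · (x - mu):
  Sigma^{-1} · (x - mu) = (-0.3564, 0.1315, -0.2699).
  (x - mu)^T · [Sigma^{-1} · (x - mu)] = (-2)·(-0.3564) + (1)·(0.1315) + (-1)·(-0.2699) = 1.1142.

Step 4 — take square root: d = √(1.1142) ≈ 1.0556.

d(x, mu) = √(1.1142) ≈ 1.0556


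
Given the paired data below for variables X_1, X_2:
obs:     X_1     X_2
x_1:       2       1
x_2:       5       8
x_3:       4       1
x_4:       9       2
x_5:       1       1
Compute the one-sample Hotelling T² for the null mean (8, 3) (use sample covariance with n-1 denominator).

Step 1 — sample mean vector:
  mean(X_1) = (2 + 5 + 4 + 9 + 1) / 5 = 21/5 = 4.2
  mean(X_2) = (1 + 8 + 1 + 2 + 1) / 5 = 13/5 = 2.6
  x̄ = (4.2, 2.6),  deviation x̄ - mu_0 = (4.2, 2.6) - (8, 3) = (-3.8, -0.4).

Step 2 — sample covariance matrix, S[i,j] = (1/(n-1)) · Σ_k (x_{k,i} - mean_i) · (x_{k,j} - mean_j), divisor n-1 = 4:
  S[X_1,X_1] = ((-2.2)·(-2.2) + (0.8)·(0.8) + (-0.2)·(-0.2) + (4.8)·(4.8) + (-3.2)·(-3.2)) / 4 = 38.8/4 = 9.7
  S[X_1,X_2] = ((-2.2)·(-1.6) + (0.8)·(5.4) + (-0.2)·(-1.6) + (4.8)·(-0.6) + (-3.2)·(-1.6)) / 4 = 10.4/4 = 2.6
  S[X_2,X_2] = ((-1.6)·(-1.6) + (5.4)·(5.4) + (-1.6)·(-1.6) + (-0.6)·(-0.6) + (-1.6)·(-1.6)) / 4 = 37.2/4 = 9.3
  S = [[9.7, 2.6],
 [2.6, 9.3]].

Step 3 — invert S. det(S) = 9.7·9.3 - (2.6)² = 83.45.
  S^{-1} = (1/det) · [[d, -b], [-b, a]] = [[0.1114, -0.0312],
 [-0.0312, 0.1162]].

Step 4 — quadratic form (x̄ - mu_0)^T · S^{-1} · (x̄ - mu_0):
  S^{-1} · (x̄ - mu_0) = (-0.411, 0.0719),
  (x̄ - mu_0)^T · [...] = (-3.8)·(-0.411) + (-0.4)·(0.0719) = 1.5331.

Step 5 — scale by n: T² = 5 · 1.5331 = 7.6657.

T² ≈ 7.6657
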